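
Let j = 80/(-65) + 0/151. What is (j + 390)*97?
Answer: 490238/13 ≈ 37711.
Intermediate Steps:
j = -16/13 (j = 80*(-1/65) + 0*(1/151) = -16/13 + 0 = -16/13 ≈ -1.2308)
(j + 390)*97 = (-16/13 + 390)*97 = (5054/13)*97 = 490238/13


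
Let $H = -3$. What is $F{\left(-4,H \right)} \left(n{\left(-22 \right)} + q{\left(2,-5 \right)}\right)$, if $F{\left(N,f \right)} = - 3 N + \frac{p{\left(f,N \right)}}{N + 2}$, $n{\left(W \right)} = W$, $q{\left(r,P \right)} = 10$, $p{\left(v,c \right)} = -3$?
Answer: $-162$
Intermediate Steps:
$F{\left(N,f \right)} = - 3 N - \frac{3}{2 + N}$ ($F{\left(N,f \right)} = - 3 N + \frac{1}{N + 2} \left(-3\right) = - 3 N + \frac{1}{2 + N} \left(-3\right) = - 3 N - \frac{3}{2 + N}$)
$F{\left(-4,H \right)} \left(n{\left(-22 \right)} + q{\left(2,-5 \right)}\right) = \frac{3 \left(-1 - \left(-4\right)^{2} - -8\right)}{2 - 4} \left(-22 + 10\right) = \frac{3 \left(-1 - 16 + 8\right)}{-2} \left(-12\right) = 3 \left(- \frac{1}{2}\right) \left(-1 - 16 + 8\right) \left(-12\right) = 3 \left(- \frac{1}{2}\right) \left(-9\right) \left(-12\right) = \frac{27}{2} \left(-12\right) = -162$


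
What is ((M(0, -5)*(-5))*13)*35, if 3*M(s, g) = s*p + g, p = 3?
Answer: 11375/3 ≈ 3791.7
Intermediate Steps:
M(s, g) = s + g/3 (M(s, g) = (s*3 + g)/3 = (3*s + g)/3 = (g + 3*s)/3 = s + g/3)
((M(0, -5)*(-5))*13)*35 = (((0 + (⅓)*(-5))*(-5))*13)*35 = (((0 - 5/3)*(-5))*13)*35 = (-5/3*(-5)*13)*35 = ((25/3)*13)*35 = (325/3)*35 = 11375/3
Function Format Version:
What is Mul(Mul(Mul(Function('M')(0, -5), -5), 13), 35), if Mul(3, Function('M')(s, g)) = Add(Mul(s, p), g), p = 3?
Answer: Rational(11375, 3) ≈ 3791.7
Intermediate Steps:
Function('M')(s, g) = Add(s, Mul(Rational(1, 3), g)) (Function('M')(s, g) = Mul(Rational(1, 3), Add(Mul(s, 3), g)) = Mul(Rational(1, 3), Add(Mul(3, s), g)) = Mul(Rational(1, 3), Add(g, Mul(3, s))) = Add(s, Mul(Rational(1, 3), g)))
Mul(Mul(Mul(Function('M')(0, -5), -5), 13), 35) = Mul(Mul(Mul(Add(0, Mul(Rational(1, 3), -5)), -5), 13), 35) = Mul(Mul(Mul(Add(0, Rational(-5, 3)), -5), 13), 35) = Mul(Mul(Mul(Rational(-5, 3), -5), 13), 35) = Mul(Mul(Rational(25, 3), 13), 35) = Mul(Rational(325, 3), 35) = Rational(11375, 3)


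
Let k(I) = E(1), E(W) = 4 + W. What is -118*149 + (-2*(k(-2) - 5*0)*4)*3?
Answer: -17702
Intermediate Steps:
k(I) = 5 (k(I) = 4 + 1 = 5)
-118*149 + (-2*(k(-2) - 5*0)*4)*3 = -118*149 + (-2*(5 - 5*0)*4)*3 = -17582 + (-2*(5 + 0)*4)*3 = -17582 + (-2*5*4)*3 = -17582 - 10*4*3 = -17582 - 40*3 = -17582 - 120 = -17702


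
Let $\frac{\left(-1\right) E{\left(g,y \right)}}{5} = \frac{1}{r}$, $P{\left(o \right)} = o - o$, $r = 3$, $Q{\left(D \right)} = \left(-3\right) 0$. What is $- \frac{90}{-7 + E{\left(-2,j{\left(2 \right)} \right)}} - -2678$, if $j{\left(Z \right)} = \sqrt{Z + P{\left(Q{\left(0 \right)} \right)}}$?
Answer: $\frac{34949}{13} \approx 2688.4$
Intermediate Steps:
$Q{\left(D \right)} = 0$
$P{\left(o \right)} = 0$
$j{\left(Z \right)} = \sqrt{Z}$ ($j{\left(Z \right)} = \sqrt{Z + 0} = \sqrt{Z}$)
$E{\left(g,y \right)} = - \frac{5}{3}$
$- \frac{90}{-7 + E{\left(-2,j{\left(2 \right)} \right)}} - -2678 = - \frac{90}{-7 - \frac{5}{3}} - -2678 = - \frac{90}{- \frac{26}{3}} + 2678 = \left(-90\right) \left(- \frac{3}{26}\right) + 2678 = \frac{135}{13} + 2678 = \frac{34949}{13}$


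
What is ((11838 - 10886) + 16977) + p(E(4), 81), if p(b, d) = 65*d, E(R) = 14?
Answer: 23194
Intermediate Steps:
((11838 - 10886) + 16977) + p(E(4), 81) = ((11838 - 10886) + 16977) + 65*81 = (952 + 16977) + 5265 = 17929 + 5265 = 23194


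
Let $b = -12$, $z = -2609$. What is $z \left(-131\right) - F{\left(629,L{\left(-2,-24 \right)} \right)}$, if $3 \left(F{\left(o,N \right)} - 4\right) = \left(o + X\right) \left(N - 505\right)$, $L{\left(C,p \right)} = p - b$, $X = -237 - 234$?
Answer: $\frac{1107011}{3} \approx 3.69 \cdot 10^{5}$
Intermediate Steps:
$X = -471$ ($X = -237 - 234 = -471$)
$L{\left(C,p \right)} = 12 + p$ ($L{\left(C,p \right)} = p - -12 = p + 12 = 12 + p$)
$F{\left(o,N \right)} = 4 + \frac{\left(-505 + N\right) \left(-471 + o\right)}{3}$ ($F{\left(o,N \right)} = 4 + \frac{\left(o - 471\right) \left(N - 505\right)}{3} = 4 + \frac{\left(-471 + o\right) \left(-505 + N\right)}{3} = 4 + \frac{\left(-505 + N\right) \left(-471 + o\right)}{3}$)
$z \left(-131\right) - F{\left(629,L{\left(-2,-24 \right)} \right)} = \left(-2609\right) \left(-131\right) - \left(79289 - 157 \left(12 - 24\right) - \frac{317645}{3} + \frac{1}{3} \left(12 - 24\right) 629\right) = 341779 - \left(79289 - -1884 - \frac{317645}{3} + \frac{1}{3} \left(-12\right) 629\right) = 341779 - \left(79289 + 1884 - \frac{317645}{3} - 2516\right) = 341779 - - \frac{81674}{3} = 341779 + \frac{81674}{3} = \frac{1107011}{3}$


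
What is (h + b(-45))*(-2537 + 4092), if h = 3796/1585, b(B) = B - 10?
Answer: -25930869/317 ≈ -81801.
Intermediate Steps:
b(B) = -10 + B
h = 3796/1585 (h = 3796*(1/1585) = 3796/1585 ≈ 2.3950)
(h + b(-45))*(-2537 + 4092) = (3796/1585 + (-10 - 45))*(-2537 + 4092) = (3796/1585 - 55)*1555 = -83379/1585*1555 = -25930869/317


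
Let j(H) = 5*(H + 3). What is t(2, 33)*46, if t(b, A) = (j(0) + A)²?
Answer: 105984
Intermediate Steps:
j(H) = 15 + 5*H (j(H) = 5*(3 + H) = 15 + 5*H)
t(b, A) = (15 + A)² (t(b, A) = ((15 + 5*0) + A)² = ((15 + 0) + A)² = (15 + A)²)
t(2, 33)*46 = (15 + 33)²*46 = 48²*46 = 2304*46 = 105984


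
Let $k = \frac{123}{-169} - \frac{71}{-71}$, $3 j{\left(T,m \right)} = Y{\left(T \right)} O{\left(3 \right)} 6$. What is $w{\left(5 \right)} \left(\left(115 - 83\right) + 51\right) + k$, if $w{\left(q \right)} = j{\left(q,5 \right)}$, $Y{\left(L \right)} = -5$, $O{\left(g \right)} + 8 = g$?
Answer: $\frac{701396}{169} \approx 4150.3$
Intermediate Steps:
$O{\left(g \right)} = -8 + g$
$j{\left(T,m \right)} = 50$ ($j{\left(T,m \right)} = \frac{- 5 \left(-8 + 3\right) 6}{3} = \frac{\left(-5\right) \left(-5\right) 6}{3} = \frac{25 \cdot 6}{3} = \frac{1}{3} \cdot 150 = 50$)
$k = \frac{46}{169}$ ($k = 123 \left(- \frac{1}{169}\right) - -1 = - \frac{123}{169} + 1 = \frac{46}{169} \approx 0.27219$)
$w{\left(q \right)} = 50$
$w{\left(5 \right)} \left(\left(115 - 83\right) + 51\right) + k = 50 \left(\left(115 - 83\right) + 51\right) + \frac{46}{169} = 50 \left(32 + 51\right) + \frac{46}{169} = 50 \cdot 83 + \frac{46}{169} = 4150 + \frac{46}{169} = \frac{701396}{169}$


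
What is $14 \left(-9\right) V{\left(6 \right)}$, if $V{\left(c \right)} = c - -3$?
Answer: $-1134$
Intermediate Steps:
$V{\left(c \right)} = 3 + c$ ($V{\left(c \right)} = c + 3 = 3 + c$)
$14 \left(-9\right) V{\left(6 \right)} = 14 \left(-9\right) \left(3 + 6\right) = \left(-126\right) 9 = -1134$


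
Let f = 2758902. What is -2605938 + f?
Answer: 152964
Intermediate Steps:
-2605938 + f = -2605938 + 2758902 = 152964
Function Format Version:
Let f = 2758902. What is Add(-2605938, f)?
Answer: 152964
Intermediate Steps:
Add(-2605938, f) = Add(-2605938, 2758902) = 152964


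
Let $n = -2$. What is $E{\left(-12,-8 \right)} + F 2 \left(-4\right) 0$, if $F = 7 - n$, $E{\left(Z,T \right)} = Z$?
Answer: $-12$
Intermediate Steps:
$F = 9$ ($F = 7 - -2 = 7 + 2 = 9$)
$E{\left(-12,-8 \right)} + F 2 \left(-4\right) 0 = -12 + 9 \cdot 2 \left(-4\right) 0 = -12 + 9 \left(\left(-8\right) 0\right) = -12 + 9 \cdot 0 = -12 + 0 = -12$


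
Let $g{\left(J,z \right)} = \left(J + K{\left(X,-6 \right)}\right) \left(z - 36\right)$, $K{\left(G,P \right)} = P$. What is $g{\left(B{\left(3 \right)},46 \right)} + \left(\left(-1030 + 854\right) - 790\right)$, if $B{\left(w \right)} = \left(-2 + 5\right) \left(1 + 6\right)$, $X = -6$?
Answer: $-816$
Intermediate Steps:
$B{\left(w \right)} = 21$ ($B{\left(w \right)} = 3 \cdot 7 = 21$)
$g{\left(J,z \right)} = \left(-36 + z\right) \left(-6 + J\right)$ ($g{\left(J,z \right)} = \left(J - 6\right) \left(z - 36\right) = \left(-6 + J\right) \left(-36 + z\right) = \left(-36 + z\right) \left(-6 + J\right)$)
$g{\left(B{\left(3 \right)},46 \right)} + \left(\left(-1030 + 854\right) - 790\right) = \left(216 - 756 - 276 + 21 \cdot 46\right) + \left(\left(-1030 + 854\right) - 790\right) = \left(216 - 756 - 276 + 966\right) - 966 = 150 - 966 = -816$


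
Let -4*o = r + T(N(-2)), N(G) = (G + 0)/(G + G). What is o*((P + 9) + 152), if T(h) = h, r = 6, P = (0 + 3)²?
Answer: -1105/4 ≈ -276.25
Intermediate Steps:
N(G) = ½ (N(G) = G/((2*G)) = G*(1/(2*G)) = ½)
P = 9 (P = 3² = 9)
o = -13/8 (o = -(6 + ½)/4 = -¼*13/2 = -13/8 ≈ -1.6250)
o*((P + 9) + 152) = -13*((9 + 9) + 152)/8 = -13*(18 + 152)/8 = -13/8*170 = -1105/4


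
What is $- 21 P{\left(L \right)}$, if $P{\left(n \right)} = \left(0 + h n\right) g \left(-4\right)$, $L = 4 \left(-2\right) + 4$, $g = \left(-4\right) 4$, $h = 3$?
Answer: $16128$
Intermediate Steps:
$g = -16$
$L = -4$ ($L = -8 + 4 = -4$)
$P{\left(n \right)} = 192 n$ ($P{\left(n \right)} = \left(0 + 3 n\right) \left(-16\right) \left(-4\right) = 3 n \left(-16\right) \left(-4\right) = - 48 n \left(-4\right) = 192 n$)
$- 21 P{\left(L \right)} = - 21 \cdot 192 \left(-4\right) = \left(-21\right) \left(-768\right) = 16128$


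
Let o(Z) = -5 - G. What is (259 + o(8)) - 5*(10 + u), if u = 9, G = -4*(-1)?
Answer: 155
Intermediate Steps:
G = 4
o(Z) = -9 (o(Z) = -5 - 1*4 = -5 - 4 = -9)
(259 + o(8)) - 5*(10 + u) = (259 - 9) - 5*(10 + 9) = 250 - 5*19 = 250 - 95 = 155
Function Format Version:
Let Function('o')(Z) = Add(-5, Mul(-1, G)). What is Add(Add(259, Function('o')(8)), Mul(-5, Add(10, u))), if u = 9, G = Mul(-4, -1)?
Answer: 155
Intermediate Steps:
G = 4
Function('o')(Z) = -9 (Function('o')(Z) = Add(-5, Mul(-1, 4)) = Add(-5, -4) = -9)
Add(Add(259, Function('o')(8)), Mul(-5, Add(10, u))) = Add(Add(259, -9), Mul(-5, Add(10, 9))) = Add(250, Mul(-5, 19)) = Add(250, -95) = 155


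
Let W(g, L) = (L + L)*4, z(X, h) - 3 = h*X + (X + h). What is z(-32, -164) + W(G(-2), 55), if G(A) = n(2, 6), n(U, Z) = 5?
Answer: 5495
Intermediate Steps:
z(X, h) = 3 + X + h + X*h (z(X, h) = 3 + (h*X + (X + h)) = 3 + (X*h + (X + h)) = 3 + (X + h + X*h) = 3 + X + h + X*h)
G(A) = 5
W(g, L) = 8*L (W(g, L) = (2*L)*4 = 8*L)
z(-32, -164) + W(G(-2), 55) = (3 - 32 - 164 - 32*(-164)) + 8*55 = (3 - 32 - 164 + 5248) + 440 = 5055 + 440 = 5495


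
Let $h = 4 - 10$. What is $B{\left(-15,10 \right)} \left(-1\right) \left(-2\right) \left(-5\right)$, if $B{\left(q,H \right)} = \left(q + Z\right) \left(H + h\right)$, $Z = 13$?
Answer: $80$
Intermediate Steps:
$h = -6$ ($h = 4 - 10 = -6$)
$B{\left(q,H \right)} = \left(-6 + H\right) \left(13 + q\right)$ ($B{\left(q,H \right)} = \left(q + 13\right) \left(H - 6\right) = \left(13 + q\right) \left(-6 + H\right) = \left(-6 + H\right) \left(13 + q\right)$)
$B{\left(-15,10 \right)} \left(-1\right) \left(-2\right) \left(-5\right) = \left(-78 - -90 + 13 \cdot 10 + 10 \left(-15\right)\right) \left(-1\right) \left(-2\right) \left(-5\right) = \left(-78 + 90 + 130 - 150\right) 2 \left(-5\right) = \left(-8\right) \left(-10\right) = 80$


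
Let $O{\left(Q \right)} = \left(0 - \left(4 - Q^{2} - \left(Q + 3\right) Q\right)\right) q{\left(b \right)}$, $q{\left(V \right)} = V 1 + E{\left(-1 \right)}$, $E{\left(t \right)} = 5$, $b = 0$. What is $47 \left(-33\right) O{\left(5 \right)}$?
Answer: $-473055$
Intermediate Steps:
$q{\left(V \right)} = 5 + V$ ($q{\left(V \right)} = V 1 + 5 = V + 5 = 5 + V$)
$O{\left(Q \right)} = -20 + 5 Q^{2} + 5 Q \left(3 + Q\right)$ ($O{\left(Q \right)} = \left(0 - \left(4 - Q^{2} - \left(Q + 3\right) Q\right)\right) \left(5 + 0\right) = \left(0 - \left(4 - Q^{2} - \left(3 + Q\right) Q\right)\right) 5 = \left(0 - \left(4 - Q^{2} - Q \left(3 + Q\right)\right)\right) 5 = \left(0 + \left(-4 + Q^{2} + Q \left(3 + Q\right)\right)\right) 5 = \left(-4 + Q^{2} + Q \left(3 + Q\right)\right) 5 = -20 + 5 Q^{2} + 5 Q \left(3 + Q\right)$)
$47 \left(-33\right) O{\left(5 \right)} = 47 \left(-33\right) \left(-20 + 10 \cdot 5^{2} + 15 \cdot 5\right) = - 1551 \left(-20 + 10 \cdot 25 + 75\right) = - 1551 \left(-20 + 250 + 75\right) = \left(-1551\right) 305 = -473055$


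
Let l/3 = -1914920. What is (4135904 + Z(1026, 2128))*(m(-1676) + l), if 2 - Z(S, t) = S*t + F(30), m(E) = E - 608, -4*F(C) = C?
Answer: -11221594782262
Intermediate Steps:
l = -5744760 (l = 3*(-1914920) = -5744760)
F(C) = -C/4
m(E) = -608 + E
Z(S, t) = 19/2 - S*t (Z(S, t) = 2 - (S*t - 1/4*30) = 2 - (S*t - 15/2) = 2 - (-15/2 + S*t) = 2 + (15/2 - S*t) = 19/2 - S*t)
(4135904 + Z(1026, 2128))*(m(-1676) + l) = (4135904 + (19/2 - 1*1026*2128))*((-608 - 1676) - 5744760) = (4135904 + (19/2 - 2183328))*(-2284 - 5744760) = (4135904 - 4366637/2)*(-5747044) = (3905171/2)*(-5747044) = -11221594782262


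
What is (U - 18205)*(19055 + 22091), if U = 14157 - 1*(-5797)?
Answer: 71964354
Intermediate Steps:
U = 19954 (U = 14157 + 5797 = 19954)
(U - 18205)*(19055 + 22091) = (19954 - 18205)*(19055 + 22091) = 1749*41146 = 71964354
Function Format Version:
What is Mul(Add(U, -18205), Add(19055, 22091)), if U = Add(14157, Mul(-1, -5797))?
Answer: 71964354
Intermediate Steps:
U = 19954 (U = Add(14157, 5797) = 19954)
Mul(Add(U, -18205), Add(19055, 22091)) = Mul(Add(19954, -18205), Add(19055, 22091)) = Mul(1749, 41146) = 71964354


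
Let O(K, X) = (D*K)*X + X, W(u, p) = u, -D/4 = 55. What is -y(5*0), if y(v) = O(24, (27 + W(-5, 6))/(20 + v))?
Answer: 58069/10 ≈ 5806.9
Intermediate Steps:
D = -220 (D = -4*55 = -220)
O(K, X) = X - 220*K*X (O(K, X) = (-220*K)*X + X = -220*K*X + X = X - 220*K*X)
y(v) = -116138/(20 + v) (y(v) = ((27 - 5)/(20 + v))*(1 - 220*24) = (22/(20 + v))*(1 - 5280) = (22/(20 + v))*(-5279) = -116138/(20 + v))
-y(5*0) = -(-116138)/(20 + 5*0) = -(-116138)/(20 + 0) = -(-116138)/20 = -1*(-58069/10) = 58069/10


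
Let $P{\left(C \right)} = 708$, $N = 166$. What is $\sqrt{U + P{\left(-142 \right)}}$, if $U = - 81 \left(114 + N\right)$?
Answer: $2 i \sqrt{5493} \approx 148.23 i$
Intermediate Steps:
$U = -22680$ ($U = - 81 \left(114 + 166\right) = \left(-81\right) 280 = -22680$)
$\sqrt{U + P{\left(-142 \right)}} = \sqrt{-22680 + 708} = \sqrt{-21972} = 2 i \sqrt{5493}$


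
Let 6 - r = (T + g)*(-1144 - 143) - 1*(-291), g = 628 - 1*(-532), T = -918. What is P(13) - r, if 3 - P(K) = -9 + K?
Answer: -311170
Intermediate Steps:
P(K) = 12 - K (P(K) = 3 - (-9 + K) = 3 + (9 - K) = 12 - K)
g = 1160 (g = 628 + 532 = 1160)
r = 311169 (r = 6 - ((-918 + 1160)*(-1144 - 143) - 1*(-291)) = 6 - (242*(-1287) + 291) = 6 - (-311454 + 291) = 6 - 1*(-311163) = 6 + 311163 = 311169)
P(13) - r = (12 - 1*13) - 1*311169 = (12 - 13) - 311169 = -1 - 311169 = -311170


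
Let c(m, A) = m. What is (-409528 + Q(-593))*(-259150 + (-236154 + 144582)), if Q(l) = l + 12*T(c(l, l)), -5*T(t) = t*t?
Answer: 2199164773746/5 ≈ 4.3983e+11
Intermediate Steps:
T(t) = -t²/5 (T(t) = -t*t/5 = -t²/5)
Q(l) = l - 12*l²/5 (Q(l) = l + 12*(-l²/5) = l - 12*l²/5)
(-409528 + Q(-593))*(-259150 + (-236154 + 144582)) = (-409528 + (⅕)*(-593)*(5 - 12*(-593)))*(-259150 + (-236154 + 144582)) = (-409528 + (⅕)*(-593)*(5 + 7116))*(-259150 - 91572) = (-409528 + (⅕)*(-593)*7121)*(-350722) = (-409528 - 4222753/5)*(-350722) = -6270393/5*(-350722) = 2199164773746/5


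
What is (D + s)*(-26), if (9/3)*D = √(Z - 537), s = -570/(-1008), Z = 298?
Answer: -1235/84 - 26*I*√239/3 ≈ -14.702 - 133.98*I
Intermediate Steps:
s = 95/168 (s = -570*(-1/1008) = 95/168 ≈ 0.56548)
D = I*√239/3 (D = √(298 - 537)/3 = √(-239)/3 = (I*√239)/3 = I*√239/3 ≈ 5.1532*I)
(D + s)*(-26) = (I*√239/3 + 95/168)*(-26) = (95/168 + I*√239/3)*(-26) = -1235/84 - 26*I*√239/3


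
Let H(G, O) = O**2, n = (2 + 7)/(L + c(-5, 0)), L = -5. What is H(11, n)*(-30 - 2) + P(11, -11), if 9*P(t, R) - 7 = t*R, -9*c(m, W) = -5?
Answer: -21583/150 ≈ -143.89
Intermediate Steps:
c(m, W) = 5/9 (c(m, W) = -1/9*(-5) = 5/9)
n = -81/40 (n = (2 + 7)/(-5 + 5/9) = 9/(-40/9) = 9*(-9/40) = -81/40 ≈ -2.0250)
P(t, R) = 7/9 + R*t/9 (P(t, R) = 7/9 + (t*R)/9 = 7/9 + (R*t)/9 = 7/9 + R*t/9)
H(11, n)*(-30 - 2) + P(11, -11) = (-81/40)**2*(-30 - 2) + (7/9 + (1/9)*(-11)*11) = (6561/1600)*(-32) + (7/9 - 121/9) = -6561/50 - 38/3 = -21583/150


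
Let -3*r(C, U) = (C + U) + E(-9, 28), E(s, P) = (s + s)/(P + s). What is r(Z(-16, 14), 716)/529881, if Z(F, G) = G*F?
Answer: -3110/10067739 ≈ -0.00030891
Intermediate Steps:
E(s, P) = 2*s/(P + s) (E(s, P) = (2*s)/(P + s) = 2*s/(P + s))
Z(F, G) = F*G
r(C, U) = 6/19 - C/3 - U/3 (r(C, U) = -((C + U) + 2*(-9)/(28 - 9))/3 = -((C + U) + 2*(-9)/19)/3 = -((C + U) + 2*(-9)*(1/19))/3 = -((C + U) - 18/19)/3 = -(-18/19 + C + U)/3 = 6/19 - C/3 - U/3)
r(Z(-16, 14), 716)/529881 = (6/19 - (-16)*14/3 - ⅓*716)/529881 = (6/19 - ⅓*(-224) - 716/3)*(1/529881) = (6/19 + 224/3 - 716/3)*(1/529881) = -3110/19*1/529881 = -3110/10067739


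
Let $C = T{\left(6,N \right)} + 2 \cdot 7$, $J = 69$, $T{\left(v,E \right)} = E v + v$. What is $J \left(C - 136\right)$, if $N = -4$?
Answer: $-9660$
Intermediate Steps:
$T{\left(v,E \right)} = v + E v$
$C = -4$ ($C = 6 \left(1 - 4\right) + 2 \cdot 7 = 6 \left(-3\right) + 14 = -18 + 14 = -4$)
$J \left(C - 136\right) = 69 \left(-4 - 136\right) = 69 \left(-140\right) = -9660$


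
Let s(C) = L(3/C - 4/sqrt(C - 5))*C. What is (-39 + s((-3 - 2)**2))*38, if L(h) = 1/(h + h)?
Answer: -763287/491 - 118750*sqrt(5)/491 ≈ -2095.4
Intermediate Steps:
L(h) = 1/(2*h)
s(C) = C/(2*(-4/sqrt(-5 + C) + 3/C)) (s(C) = (1/(2*(3/C - 4/sqrt(C - 5))))*C = (1/(2*(3/C - 4/sqrt(-5 + C))))*C = (1/(2*(-4/sqrt(-5 + C) + 3/C)))*C = C/(2*(-4/sqrt(-5 + C) + 3/C)))
(-39 + s((-3 - 2)**2))*38 = (-39 - ((-3 - 2)**2)**2*sqrt(-5 + (-3 - 2)**2)/(-6*sqrt(-5 + (-3 - 2)**2) + 8*(-3 - 2)**2))*38 = (-39 - ((-5)**2)**2*sqrt(-5 + (-5)**2)/(-6*sqrt(-5 + (-5)**2) + 8*(-5)**2))*38 = (-39 - 1*25**2*sqrt(-5 + 25)/(-6*sqrt(-5 + 25) + 8*25))*38 = (-39 - 1*625*sqrt(20)/(-12*sqrt(5) + 200))*38 = (-39 - 1*625*2*sqrt(5)/(-12*sqrt(5) + 200))*38 = (-39 - 1*625*2*sqrt(5)/(200 - 12*sqrt(5)))*38 = (-39 - 1250*sqrt(5)/(200 - 12*sqrt(5)))*38 = -1482 - 47500*sqrt(5)/(200 - 12*sqrt(5))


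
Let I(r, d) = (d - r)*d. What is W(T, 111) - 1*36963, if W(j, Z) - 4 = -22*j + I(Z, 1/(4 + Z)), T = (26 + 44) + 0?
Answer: -509162039/13225 ≈ -38500.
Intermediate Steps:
T = 70 (T = 70 + 0 = 70)
I(r, d) = d*(d - r)
W(j, Z) = 4 - 22*j + (1/(4 + Z) - Z)/(4 + Z) (W(j, Z) = 4 + (-22*j + (1/(4 + Z) - Z)/(4 + Z)) = 4 - 22*j + (1/(4 + Z) - Z)/(4 + Z))
W(T, 111) - 1*36963 = (1 + (4 + 111)**2*(4 - 22*70) - 1*111*(4 + 111))/(4 + 111)**2 - 1*36963 = (1 + 115**2*(4 - 1540) - 1*111*115)/115**2 - 36963 = (1 + 13225*(-1536) - 12765)/13225 - 36963 = (1 - 20313600 - 12765)/13225 - 36963 = (1/13225)*(-20326364) - 36963 = -20326364/13225 - 36963 = -509162039/13225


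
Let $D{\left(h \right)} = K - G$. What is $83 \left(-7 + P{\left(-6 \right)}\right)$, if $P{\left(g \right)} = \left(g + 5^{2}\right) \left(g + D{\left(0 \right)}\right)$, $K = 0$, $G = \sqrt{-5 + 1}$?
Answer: $-10043 - 3154 i \approx -10043.0 - 3154.0 i$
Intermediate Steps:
$G = 2 i$ ($G = \sqrt{-4} = 2 i \approx 2.0 i$)
$D{\left(h \right)} = - 2 i$ ($D{\left(h \right)} = 0 - 2 i = - 2 i$)
$P{\left(g \right)} = \left(25 + g\right) \left(g - 2 i\right)$ ($P{\left(g \right)} = \left(g + 5^{2}\right) \left(g - 2 i\right) = \left(g + 25\right) \left(g - 2 i\right) = \left(25 + g\right) \left(g - 2 i\right)$)
$83 \left(-7 + P{\left(-6 \right)}\right) = 83 \left(-7 - \left(-36 + 6 \left(25 - 2 i\right) + 50 i\right)\right) = 83 \left(-7 - \left(114 + 38 i\right)\right) = 83 \left(-121 - 38 i\right) = -10043 - 3154 i$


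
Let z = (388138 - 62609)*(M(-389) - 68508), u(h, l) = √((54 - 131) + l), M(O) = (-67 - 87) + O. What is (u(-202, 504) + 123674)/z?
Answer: -123674/22478102979 - √427/22478102979 ≈ -5.5029e-6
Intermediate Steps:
M(O) = -154 + O
u(h, l) = √(-77 + l)
z = -22478102979 (z = (388138 - 62609)*((-154 - 389) - 68508) = 325529*(-543 - 68508) = 325529*(-69051) = -22478102979)
(u(-202, 504) + 123674)/z = (√(-77 + 504) + 123674)/(-22478102979) = (√427 + 123674)*(-1/22478102979) = (123674 + √427)*(-1/22478102979) = -123674/22478102979 - √427/22478102979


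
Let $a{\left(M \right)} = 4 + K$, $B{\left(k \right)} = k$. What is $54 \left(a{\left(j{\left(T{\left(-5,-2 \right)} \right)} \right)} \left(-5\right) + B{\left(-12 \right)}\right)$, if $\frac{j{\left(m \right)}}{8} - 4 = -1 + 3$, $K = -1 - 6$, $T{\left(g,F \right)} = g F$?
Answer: $162$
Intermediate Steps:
$T{\left(g,F \right)} = F g$
$K = -7$ ($K = -1 - 6 = -7$)
$j{\left(m \right)} = 48$ ($j{\left(m \right)} = 32 + 8 \left(-1 + 3\right) = 32 + 8 \cdot 2 = 32 + 16 = 48$)
$a{\left(M \right)} = -3$ ($a{\left(M \right)} = 4 - 7 = -3$)
$54 \left(a{\left(j{\left(T{\left(-5,-2 \right)} \right)} \right)} \left(-5\right) + B{\left(-12 \right)}\right) = 54 \left(\left(-3\right) \left(-5\right) - 12\right) = 54 \left(15 - 12\right) = 54 \cdot 3 = 162$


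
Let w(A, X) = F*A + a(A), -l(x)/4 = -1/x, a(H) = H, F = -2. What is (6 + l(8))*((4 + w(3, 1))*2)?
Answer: 13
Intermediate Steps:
l(x) = 4/x (l(x) = -(-4)/x = 4/x)
w(A, X) = -A (w(A, X) = -2*A + A = -A)
(6 + l(8))*((4 + w(3, 1))*2) = (6 + 4/8)*((4 - 1*3)*2) = (6 + 4*(⅛))*((4 - 3)*2) = (6 + ½)*(1*2) = (13/2)*2 = 13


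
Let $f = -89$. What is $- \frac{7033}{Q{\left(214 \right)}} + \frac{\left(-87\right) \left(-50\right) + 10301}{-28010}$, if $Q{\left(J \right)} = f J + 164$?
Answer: $- \frac{19911463}{132221205} \approx -0.15059$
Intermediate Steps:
$Q{\left(J \right)} = 164 - 89 J$ ($Q{\left(J \right)} = - 89 J + 164 = 164 - 89 J$)
$- \frac{7033}{Q{\left(214 \right)}} + \frac{\left(-87\right) \left(-50\right) + 10301}{-28010} = - \frac{7033}{164 - 19046} + \frac{\left(-87\right) \left(-50\right) + 10301}{-28010} = - \frac{7033}{164 - 19046} + \left(4350 + 10301\right) \left(- \frac{1}{28010}\right) = - \frac{7033}{-18882} + 14651 \left(- \frac{1}{28010}\right) = \left(-7033\right) \left(- \frac{1}{18882}\right) - \frac{14651}{28010} = \frac{7033}{18882} - \frac{14651}{28010} = - \frac{19911463}{132221205}$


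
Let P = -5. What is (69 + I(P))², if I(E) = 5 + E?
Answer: 4761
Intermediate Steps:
(69 + I(P))² = (69 + (5 - 5))² = (69 + 0)² = 69² = 4761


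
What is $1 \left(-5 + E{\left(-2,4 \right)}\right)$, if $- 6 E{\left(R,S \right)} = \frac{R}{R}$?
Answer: $- \frac{31}{6} \approx -5.1667$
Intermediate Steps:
$E{\left(R,S \right)} = - \frac{1}{6}$ ($E{\left(R,S \right)} = - \frac{R \frac{1}{R}}{6} = \left(- \frac{1}{6}\right) 1 = - \frac{1}{6}$)
$1 \left(-5 + E{\left(-2,4 \right)}\right) = 1 \left(-5 - \frac{1}{6}\right) = 1 \left(- \frac{31}{6}\right) = - \frac{31}{6}$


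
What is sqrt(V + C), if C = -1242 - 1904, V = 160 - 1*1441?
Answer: I*sqrt(4427) ≈ 66.536*I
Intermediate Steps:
V = -1281 (V = 160 - 1441 = -1281)
C = -3146
sqrt(V + C) = sqrt(-1281 - 3146) = sqrt(-4427) = I*sqrt(4427)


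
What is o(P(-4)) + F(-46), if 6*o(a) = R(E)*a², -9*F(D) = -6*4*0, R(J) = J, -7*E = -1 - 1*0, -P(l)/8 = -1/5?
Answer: 32/525 ≈ 0.060952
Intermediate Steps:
P(l) = 8/5 (P(l) = -(-8)/5 = -8*(-⅕) = 8/5)
E = ⅐ (E = -(-1 - 1*0)/7 = -(-1 + 0)/7 = -⅐*(-1) = ⅐ ≈ 0.14286)
F(D) = 0 (F(D) = -(-6*4)*0/9 = -(-8)*0/3 = -⅑*0 = 0)
o(a) = a²/42 (o(a) = (a²/7)/6 = a²/42)
o(P(-4)) + F(-46) = (8/5)²/42 + 0 = (1/42)*(64/25) + 0 = 32/525 + 0 = 32/525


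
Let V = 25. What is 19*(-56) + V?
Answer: -1039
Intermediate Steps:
19*(-56) + V = 19*(-56) + 25 = -1064 + 25 = -1039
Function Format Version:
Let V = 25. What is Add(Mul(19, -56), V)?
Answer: -1039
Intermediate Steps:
Add(Mul(19, -56), V) = Add(Mul(19, -56), 25) = Add(-1064, 25) = -1039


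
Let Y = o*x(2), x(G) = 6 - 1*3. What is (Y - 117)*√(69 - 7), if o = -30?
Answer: -207*√62 ≈ -1629.9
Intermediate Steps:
x(G) = 3 (x(G) = 6 - 3 = 3)
Y = -90 (Y = -30*3 = -90)
(Y - 117)*√(69 - 7) = (-90 - 117)*√(69 - 7) = -207*√62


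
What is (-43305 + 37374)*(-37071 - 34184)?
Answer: 422613405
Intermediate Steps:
(-43305 + 37374)*(-37071 - 34184) = -5931*(-71255) = 422613405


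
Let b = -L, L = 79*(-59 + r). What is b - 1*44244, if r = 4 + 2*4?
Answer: -40531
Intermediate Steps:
r = 12 (r = 4 + 8 = 12)
L = -3713 (L = 79*(-59 + 12) = 79*(-47) = -3713)
b = 3713 (b = -1*(-3713) = 3713)
b - 1*44244 = 3713 - 1*44244 = 3713 - 44244 = -40531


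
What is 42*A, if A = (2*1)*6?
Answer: 504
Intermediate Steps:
A = 12 (A = 2*6 = 12)
42*A = 42*12 = 504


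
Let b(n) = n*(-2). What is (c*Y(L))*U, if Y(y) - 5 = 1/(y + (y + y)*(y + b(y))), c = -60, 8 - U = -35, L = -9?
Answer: -734440/57 ≈ -12885.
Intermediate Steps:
b(n) = -2*n
U = 43 (U = 8 - 1*(-35) = 8 + 35 = 43)
Y(y) = 5 + 1/(y - 2*y²) (Y(y) = 5 + 1/(y + (y + y)*(y - 2*y)) = 5 + 1/(y + (2*y)*(-y)) = 5 + 1/(y - 2*y²))
(c*Y(L))*U = -60*(1 - 10*(-9)² + 5*(-9))/((-9)*(1 - 2*(-9)))*43 = -(-20)*(1 - 10*81 - 45)/(3*(1 + 18))*43 = -(-20)*(1 - 810 - 45)/(3*19)*43 = -(-20)*(-854)/(3*19)*43 = -60*854/171*43 = -17080/57*43 = -734440/57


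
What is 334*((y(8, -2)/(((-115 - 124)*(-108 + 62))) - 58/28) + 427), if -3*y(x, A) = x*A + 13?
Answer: 5461177220/38479 ≈ 1.4193e+5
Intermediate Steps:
y(x, A) = -13/3 - A*x/3 (y(x, A) = -(x*A + 13)/3 = -(A*x + 13)/3 = -(13 + A*x)/3 = -13/3 - A*x/3)
334*((y(8, -2)/(((-115 - 124)*(-108 + 62))) - 58/28) + 427) = 334*(((-13/3 - 1/3*(-2)*8)/(((-115 - 124)*(-108 + 62))) - 58/28) + 427) = 334*(((-13/3 + 16/3)/((-239*(-46))) - 58*1/28) + 427) = 334*((1/10994 - 29/14) + 427) = 334*(-79703/38479 + 427) = 334*(16350830/38479) = 5461177220/38479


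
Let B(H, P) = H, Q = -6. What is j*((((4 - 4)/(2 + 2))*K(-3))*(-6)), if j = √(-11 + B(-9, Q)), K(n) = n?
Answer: 0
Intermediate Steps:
j = 2*I*√5 (j = √(-11 - 9) = √(-20) = 2*I*√5 ≈ 4.4721*I)
j*((((4 - 4)/(2 + 2))*K(-3))*(-6)) = (2*I*√5)*((((4 - 4)/(2 + 2))*(-3))*(-6)) = (2*I*√5)*(((0/4)*(-3))*(-6)) = (2*I*√5)*(((0*(¼))*(-3))*(-6)) = (2*I*√5)*((0*(-3))*(-6)) = (2*I*√5)*(0*(-6)) = (2*I*√5)*0 = 0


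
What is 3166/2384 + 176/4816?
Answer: 489595/358792 ≈ 1.3646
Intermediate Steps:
3166/2384 + 176/4816 = 3166*(1/2384) + 176*(1/4816) = 1583/1192 + 11/301 = 489595/358792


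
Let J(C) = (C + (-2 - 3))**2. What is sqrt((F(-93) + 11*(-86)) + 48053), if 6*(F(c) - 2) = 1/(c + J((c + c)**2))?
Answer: sqrt(607014124397584396662246)/3589611564 ≈ 217.05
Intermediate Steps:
J(C) = (-5 + C)**2 (J(C) = (C - 5)**2 = (-5 + C)**2)
F(c) = 2 + 1/(6*(c + (-5 + 4*c**2)**2)) (F(c) = 2 + 1/(6*(c + (-5 + (c + c)**2)**2)) = 2 + 1/(6*(c + (-5 + (2*c)**2)**2)) = 2 + 1/(6*(c + (-5 + 4*c**2)**2)))
sqrt((F(-93) + 11*(-86)) + 48053) = sqrt(((1/6 + 2*(-93) + 2*(-5 + 4*(-93)**2)**2)/(-93 + (-5 + 4*(-93)**2)**2) + 11*(-86)) + 48053) = sqrt(((1/6 - 186 + 2*(-5 + 4*8649)**2)/(-93 + (-5 + 4*8649)**2) - 946) + 48053) = sqrt(((1/6 - 186 + 2*(-5 + 34596)**2)/(-93 + (-5 + 34596)**2) - 946) + 48053) = sqrt(((1/6 - 186 + 2*34591**2)/(-93 + 34591**2) - 946) + 48053) = sqrt(((1/6 - 186 + 2*1196537281)/(-93 + 1196537281) - 946) + 48053) = sqrt(((1/6 - 186 + 2393074562)/1196537188 - 946) + 48053) = sqrt(((1/1196537188)*(14358446257/6) - 946) + 48053) = sqrt((14358446257/7179223128 - 946) + 48053) = sqrt(-6777186632831/7179223128 + 48053) = sqrt(338206022336953/7179223128) = sqrt(607014124397584396662246)/3589611564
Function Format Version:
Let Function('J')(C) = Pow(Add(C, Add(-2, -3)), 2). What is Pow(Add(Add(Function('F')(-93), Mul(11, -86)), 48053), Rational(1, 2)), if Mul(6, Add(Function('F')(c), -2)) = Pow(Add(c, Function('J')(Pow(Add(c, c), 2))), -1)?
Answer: Mul(Rational(1, 3589611564), Pow(607014124397584396662246, Rational(1, 2))) ≈ 217.05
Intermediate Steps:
Function('J')(C) = Pow(Add(-5, C), 2) (Function('J')(C) = Pow(Add(C, -5), 2) = Pow(Add(-5, C), 2))
Function('F')(c) = Add(2, Mul(Rational(1, 6), Pow(Add(c, Pow(Add(-5, Mul(4, Pow(c, 2))), 2)), -1))) (Function('F')(c) = Add(2, Mul(Rational(1, 6), Pow(Add(c, Pow(Add(-5, Pow(Add(c, c), 2)), 2)), -1))) = Add(2, Mul(Rational(1, 6), Pow(Add(c, Pow(Add(-5, Pow(Mul(2, c), 2)), 2)), -1))) = Add(2, Mul(Rational(1, 6), Pow(Add(c, Pow(Add(-5, Mul(4, Pow(c, 2))), 2)), -1))))
Pow(Add(Add(Function('F')(-93), Mul(11, -86)), 48053), Rational(1, 2)) = Pow(Add(Add(Mul(Pow(Add(-93, Pow(Add(-5, Mul(4, Pow(-93, 2))), 2)), -1), Add(Rational(1, 6), Mul(2, -93), Mul(2, Pow(Add(-5, Mul(4, Pow(-93, 2))), 2)))), Mul(11, -86)), 48053), Rational(1, 2)) = Pow(Add(Add(Mul(Pow(Add(-93, Pow(Add(-5, Mul(4, 8649)), 2)), -1), Add(Rational(1, 6), -186, Mul(2, Pow(Add(-5, Mul(4, 8649)), 2)))), -946), 48053), Rational(1, 2)) = Pow(Add(Add(Mul(Pow(Add(-93, Pow(Add(-5, 34596), 2)), -1), Add(Rational(1, 6), -186, Mul(2, Pow(Add(-5, 34596), 2)))), -946), 48053), Rational(1, 2)) = Pow(Add(Add(Mul(Pow(Add(-93, Pow(34591, 2)), -1), Add(Rational(1, 6), -186, Mul(2, Pow(34591, 2)))), -946), 48053), Rational(1, 2)) = Pow(Add(Add(Mul(Pow(Add(-93, 1196537281), -1), Add(Rational(1, 6), -186, Mul(2, 1196537281))), -946), 48053), Rational(1, 2)) = Pow(Add(Add(Mul(Pow(1196537188, -1), Add(Rational(1, 6), -186, 2393074562)), -946), 48053), Rational(1, 2)) = Pow(Add(Add(Mul(Rational(1, 1196537188), Rational(14358446257, 6)), -946), 48053), Rational(1, 2)) = Pow(Add(Add(Rational(14358446257, 7179223128), -946), 48053), Rational(1, 2)) = Pow(Add(Rational(-6777186632831, 7179223128), 48053), Rational(1, 2)) = Pow(Rational(338206022336953, 7179223128), Rational(1, 2)) = Mul(Rational(1, 3589611564), Pow(607014124397584396662246, Rational(1, 2)))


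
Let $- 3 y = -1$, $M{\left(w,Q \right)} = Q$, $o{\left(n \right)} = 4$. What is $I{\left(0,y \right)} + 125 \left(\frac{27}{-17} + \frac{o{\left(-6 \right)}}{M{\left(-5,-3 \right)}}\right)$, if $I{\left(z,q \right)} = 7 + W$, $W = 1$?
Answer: $- \frac{18217}{51} \approx -357.2$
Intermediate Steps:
$y = \frac{1}{3}$ ($y = \left(- \frac{1}{3}\right) \left(-1\right) = \frac{1}{3} \approx 0.33333$)
$I{\left(z,q \right)} = 8$ ($I{\left(z,q \right)} = 7 + 1 = 8$)
$I{\left(0,y \right)} + 125 \left(\frac{27}{-17} + \frac{o{\left(-6 \right)}}{M{\left(-5,-3 \right)}}\right) = 8 + 125 \left(\frac{27}{-17} + \frac{4}{-3}\right) = 8 + 125 \left(27 \left(- \frac{1}{17}\right) + 4 \left(- \frac{1}{3}\right)\right) = 8 + 125 \left(- \frac{27}{17} - \frac{4}{3}\right) = 8 + 125 \left(- \frac{149}{51}\right) = 8 - \frac{18625}{51} = - \frac{18217}{51}$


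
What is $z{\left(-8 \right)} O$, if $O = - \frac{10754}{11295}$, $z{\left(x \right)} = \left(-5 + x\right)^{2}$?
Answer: $- \frac{1817426}{11295} \approx -160.91$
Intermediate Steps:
$O = - \frac{10754}{11295}$ ($O = \left(-10754\right) \frac{1}{11295} = - \frac{10754}{11295} \approx -0.9521$)
$z{\left(-8 \right)} O = \left(-5 - 8\right)^{2} \left(- \frac{10754}{11295}\right) = \left(-13\right)^{2} \left(- \frac{10754}{11295}\right) = 169 \left(- \frac{10754}{11295}\right) = - \frac{1817426}{11295}$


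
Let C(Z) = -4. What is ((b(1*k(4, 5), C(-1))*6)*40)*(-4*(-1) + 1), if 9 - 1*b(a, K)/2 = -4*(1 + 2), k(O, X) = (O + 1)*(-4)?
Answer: 50400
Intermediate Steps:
k(O, X) = -4 - 4*O (k(O, X) = (1 + O)*(-4) = -4 - 4*O)
b(a, K) = 42 (b(a, K) = 18 - (-8)*(1 + 2) = 18 - (-8)*3 = 18 - 2*(-12) = 18 + 24 = 42)
((b(1*k(4, 5), C(-1))*6)*40)*(-4*(-1) + 1) = ((42*6)*40)*(-4*(-1) + 1) = (252*40)*(4 + 1) = 10080*5 = 50400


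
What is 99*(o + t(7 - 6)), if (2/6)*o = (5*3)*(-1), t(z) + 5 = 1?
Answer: -4851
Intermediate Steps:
t(z) = -4 (t(z) = -5 + 1 = -4)
o = -45 (o = 3*((5*3)*(-1)) = 3*(15*(-1)) = 3*(-15) = -45)
99*(o + t(7 - 6)) = 99*(-45 - 4) = 99*(-49) = -4851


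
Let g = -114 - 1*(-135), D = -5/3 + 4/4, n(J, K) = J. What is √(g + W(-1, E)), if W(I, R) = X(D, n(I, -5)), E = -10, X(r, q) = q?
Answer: 2*√5 ≈ 4.4721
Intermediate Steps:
D = -⅔ (D = -5*⅓ + 4*(¼) = -5/3 + 1 = -⅔ ≈ -0.66667)
W(I, R) = I
g = 21 (g = -114 + 135 = 21)
√(g + W(-1, E)) = √(21 - 1) = √20 = 2*√5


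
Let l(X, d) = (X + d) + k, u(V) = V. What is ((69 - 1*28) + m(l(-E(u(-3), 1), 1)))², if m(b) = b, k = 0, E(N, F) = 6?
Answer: 1296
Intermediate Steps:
l(X, d) = X + d (l(X, d) = (X + d) + 0 = X + d)
((69 - 1*28) + m(l(-E(u(-3), 1), 1)))² = ((69 - 1*28) + (-1*6 + 1))² = ((69 - 28) + (-6 + 1))² = (41 - 5)² = 36² = 1296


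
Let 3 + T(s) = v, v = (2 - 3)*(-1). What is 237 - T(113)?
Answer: 239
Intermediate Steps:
v = 1 (v = -1*(-1) = 1)
T(s) = -2 (T(s) = -3 + 1 = -2)
237 - T(113) = 237 - 1*(-2) = 237 + 2 = 239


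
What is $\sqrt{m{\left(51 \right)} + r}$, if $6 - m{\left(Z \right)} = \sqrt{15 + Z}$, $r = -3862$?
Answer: $\sqrt{-3856 - \sqrt{66}} \approx 62.162 i$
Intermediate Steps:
$m{\left(Z \right)} = 6 - \sqrt{15 + Z}$
$\sqrt{m{\left(51 \right)} + r} = \sqrt{\left(6 - \sqrt{15 + 51}\right) - 3862} = \sqrt{\left(6 - \sqrt{66}\right) - 3862} = \sqrt{-3856 - \sqrt{66}}$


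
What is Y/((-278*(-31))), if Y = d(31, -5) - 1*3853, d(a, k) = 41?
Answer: -1906/4309 ≈ -0.44233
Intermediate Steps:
Y = -3812 (Y = 41 - 1*3853 = 41 - 3853 = -3812)
Y/((-278*(-31))) = -3812/((-278*(-31))) = -3812/8618 = -3812*1/8618 = -1906/4309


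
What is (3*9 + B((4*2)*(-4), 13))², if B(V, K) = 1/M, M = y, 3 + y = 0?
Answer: 6400/9 ≈ 711.11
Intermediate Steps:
y = -3 (y = -3 + 0 = -3)
M = -3
B(V, K) = -⅓ (B(V, K) = 1/(-3) = -⅓)
(3*9 + B((4*2)*(-4), 13))² = (3*9 - ⅓)² = (27 - ⅓)² = (80/3)² = 6400/9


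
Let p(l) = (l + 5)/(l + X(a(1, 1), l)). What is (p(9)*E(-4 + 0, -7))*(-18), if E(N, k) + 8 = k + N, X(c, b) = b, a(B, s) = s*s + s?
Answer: 266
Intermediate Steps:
a(B, s) = s + s² (a(B, s) = s² + s = s + s²)
E(N, k) = -8 + N + k (E(N, k) = -8 + (k + N) = -8 + (N + k) = -8 + N + k)
p(l) = (5 + l)/(2*l) (p(l) = (l + 5)/(l + l) = (5 + l)/((2*l)) = (5 + l)*(1/(2*l)) = (5 + l)/(2*l))
(p(9)*E(-4 + 0, -7))*(-18) = (((½)*(5 + 9)/9)*(-8 + (-4 + 0) - 7))*(-18) = (((½)*(⅑)*14)*(-8 - 4 - 7))*(-18) = ((7/9)*(-19))*(-18) = -133/9*(-18) = 266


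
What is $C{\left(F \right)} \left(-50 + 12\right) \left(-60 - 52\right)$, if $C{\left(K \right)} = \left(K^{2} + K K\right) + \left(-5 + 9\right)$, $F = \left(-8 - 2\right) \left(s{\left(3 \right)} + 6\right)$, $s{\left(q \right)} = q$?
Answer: $68964224$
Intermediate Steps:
$F = -90$ ($F = \left(-8 - 2\right) \left(3 + 6\right) = \left(-10\right) 9 = -90$)
$C{\left(K \right)} = 4 + 2 K^{2}$ ($C{\left(K \right)} = \left(K^{2} + K^{2}\right) + 4 = 2 K^{2} + 4 = 4 + 2 K^{2}$)
$C{\left(F \right)} \left(-50 + 12\right) \left(-60 - 52\right) = \left(4 + 2 \left(-90\right)^{2}\right) \left(-50 + 12\right) \left(-60 - 52\right) = \left(4 + 2 \cdot 8100\right) \left(\left(-38\right) \left(-112\right)\right) = \left(4 + 16200\right) 4256 = 16204 \cdot 4256 = 68964224$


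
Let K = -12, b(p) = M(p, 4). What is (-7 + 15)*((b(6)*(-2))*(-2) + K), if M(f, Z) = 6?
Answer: 96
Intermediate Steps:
b(p) = 6
(-7 + 15)*((b(6)*(-2))*(-2) + K) = (-7 + 15)*((6*(-2))*(-2) - 12) = 8*(-12*(-2) - 12) = 8*(24 - 12) = 8*12 = 96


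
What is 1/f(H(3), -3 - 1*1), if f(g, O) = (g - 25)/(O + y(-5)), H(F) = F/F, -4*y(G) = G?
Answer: 11/96 ≈ 0.11458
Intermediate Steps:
y(G) = -G/4
H(F) = 1
f(g, O) = (-25 + g)/(5/4 + O) (f(g, O) = (g - 25)/(O - 1/4*(-5)) = (-25 + g)/(O + 5/4) = (-25 + g)/(5/4 + O))
1/f(H(3), -3 - 1*1) = 1/(4*(-25 + 1)/(5 + 4*(-3 - 1*1))) = 1/(4*(-24)/(5 + 4*(-3 - 1))) = 1/(4*(-24)/(5 + 4*(-4))) = 1/(4*(-24)/(5 - 16)) = 1/(4*(-24)/(-11)) = 1/(4*(-1/11)*(-24)) = 1/(96/11) = 11/96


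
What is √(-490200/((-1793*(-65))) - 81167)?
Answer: I*√44101085858687/23309 ≈ 284.91*I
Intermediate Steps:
√(-490200/((-1793*(-65))) - 81167) = √(-490200/116545 - 81167) = √(-490200*1/116545 - 81167) = √(-98040/23309 - 81167) = √(-1892019643/23309) = I*√44101085858687/23309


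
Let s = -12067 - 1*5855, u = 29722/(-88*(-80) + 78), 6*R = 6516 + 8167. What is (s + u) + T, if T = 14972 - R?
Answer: -115161931/21354 ≈ -5393.0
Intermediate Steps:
R = 14683/6 (R = (6516 + 8167)/6 = (⅙)*14683 = 14683/6 ≈ 2447.2)
u = 14861/3559 (u = 29722/(7040 + 78) = 29722/7118 = 29722*(1/7118) = 14861/3559 ≈ 4.1756)
T = 75149/6 (T = 14972 - 1*14683/6 = 14972 - 14683/6 = 75149/6 ≈ 12525.)
s = -17922 (s = -12067 - 5855 = -17922)
(s + u) + T = (-17922 + 14861/3559) + 75149/6 = -63769537/3559 + 75149/6 = -115161931/21354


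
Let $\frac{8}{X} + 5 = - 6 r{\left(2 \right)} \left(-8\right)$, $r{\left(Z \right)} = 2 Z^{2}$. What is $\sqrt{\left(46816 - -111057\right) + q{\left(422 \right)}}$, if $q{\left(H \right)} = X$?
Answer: $\frac{5 \sqrt{907081545}}{379} \approx 397.33$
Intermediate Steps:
$X = \frac{8}{379}$ ($X = \frac{8}{-5 + - 6 \cdot 2 \cdot 2^{2} \left(-8\right)} = \frac{8}{-5 + - 6 \cdot 2 \cdot 4 \left(-8\right)} = \frac{8}{-5 + \left(-6\right) 8 \left(-8\right)} = \frac{8}{-5 - -384} = \frac{8}{-5 + 384} = \frac{8}{379} \approx 0.021108$)
$q{\left(H \right)} = \frac{8}{379}$
$\sqrt{\left(46816 - -111057\right) + q{\left(422 \right)}} = \sqrt{\left(46816 - -111057\right) + \frac{8}{379}} = \sqrt{\left(46816 + 111057\right) + \frac{8}{379}} = \sqrt{157873 + \frac{8}{379}} = \sqrt{\frac{59833875}{379}} = \frac{5 \sqrt{907081545}}{379}$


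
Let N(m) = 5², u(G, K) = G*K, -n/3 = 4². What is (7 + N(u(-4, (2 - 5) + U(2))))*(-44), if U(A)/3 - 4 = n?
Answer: -1408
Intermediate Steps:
n = -48 (n = -3*4² = -3*16 = -48)
U(A) = -132 (U(A) = 12 + 3*(-48) = 12 - 144 = -132)
N(m) = 25
(7 + N(u(-4, (2 - 5) + U(2))))*(-44) = (7 + 25)*(-44) = 32*(-44) = -1408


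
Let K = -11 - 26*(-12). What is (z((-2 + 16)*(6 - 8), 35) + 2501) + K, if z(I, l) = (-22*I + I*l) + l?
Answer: 2473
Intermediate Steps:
z(I, l) = l - 22*I + I*l
K = 301 (K = -11 + 312 = 301)
(z((-2 + 16)*(6 - 8), 35) + 2501) + K = ((35 - 22*(-2 + 16)*(6 - 8) + ((-2 + 16)*(6 - 8))*35) + 2501) + 301 = ((35 - 308*(-2) + (14*(-2))*35) + 2501) + 301 = ((35 - 22*(-28) - 28*35) + 2501) + 301 = ((35 + 616 - 980) + 2501) + 301 = (-329 + 2501) + 301 = 2172 + 301 = 2473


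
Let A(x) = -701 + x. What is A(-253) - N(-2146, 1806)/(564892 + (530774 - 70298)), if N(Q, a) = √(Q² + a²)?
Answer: -954 - √1966738/512684 ≈ -954.00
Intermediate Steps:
A(-253) - N(-2146, 1806)/(564892 + (530774 - 70298)) = (-701 - 253) - √((-2146)² + 1806²)/(564892 + (530774 - 70298)) = -954 - √(4605316 + 3261636)/(564892 + 460476) = -954 - √7866952/1025368 = -954 - 2*√1966738/1025368 = -954 - √1966738/512684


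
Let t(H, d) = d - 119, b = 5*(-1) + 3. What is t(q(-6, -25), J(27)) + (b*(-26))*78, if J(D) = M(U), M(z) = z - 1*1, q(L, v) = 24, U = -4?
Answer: 3932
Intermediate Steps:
M(z) = -1 + z (M(z) = z - 1 = -1 + z)
J(D) = -5 (J(D) = -1 - 4 = -5)
b = -2 (b = -5 + 3 = -2)
t(H, d) = -119 + d
t(q(-6, -25), J(27)) + (b*(-26))*78 = (-119 - 5) - 2*(-26)*78 = -124 + 52*78 = -124 + 4056 = 3932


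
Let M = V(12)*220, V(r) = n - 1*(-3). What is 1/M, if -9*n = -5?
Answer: 9/7040 ≈ 0.0012784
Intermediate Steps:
n = 5/9 (n = -1/9*(-5) = 5/9 ≈ 0.55556)
V(r) = 32/9 (V(r) = 5/9 - 1*(-3) = 5/9 + 3 = 32/9)
M = 7040/9 (M = (32/9)*220 = 7040/9 ≈ 782.22)
1/M = 1/(7040/9) = 9/7040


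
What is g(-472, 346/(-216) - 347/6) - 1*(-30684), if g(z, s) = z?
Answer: 30212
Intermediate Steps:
g(-472, 346/(-216) - 347/6) - 1*(-30684) = -472 - 1*(-30684) = -472 + 30684 = 30212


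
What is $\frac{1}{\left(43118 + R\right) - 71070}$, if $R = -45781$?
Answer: $- \frac{1}{73733} \approx -1.3562 \cdot 10^{-5}$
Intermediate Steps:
$\frac{1}{\left(43118 + R\right) - 71070} = \frac{1}{\left(43118 - 45781\right) - 71070} = \frac{1}{-2663 - 71070} = \frac{1}{-73733} = - \frac{1}{73733}$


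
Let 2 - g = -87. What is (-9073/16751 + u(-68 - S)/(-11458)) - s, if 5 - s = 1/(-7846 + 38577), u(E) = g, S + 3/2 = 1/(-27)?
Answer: -32731828337095/5898291732298 ≈ -5.5494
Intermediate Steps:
S = -83/54 (S = -3/2 + 1/(-27) = -3/2 - 1/27 = -83/54 ≈ -1.5370)
g = 89 (g = 2 - 1*(-87) = 2 + 87 = 89)
u(E) = 89
s = 153654/30731 (s = 5 - 1/(-7846 + 38577) = 5 - 1/30731 = 153654/30731 ≈ 5.0000)
(-9073/16751 + u(-68 - S)/(-11458)) - s = (-9073/16751 + 89/(-11458)) - 1*153654/30731 = (-9073*1/16751 + 89*(-1/11458)) - 153654/30731 = (-9073/16751 - 89/11458) - 153654/30731 = -105449273/191932958 - 153654/30731 = -32731828337095/5898291732298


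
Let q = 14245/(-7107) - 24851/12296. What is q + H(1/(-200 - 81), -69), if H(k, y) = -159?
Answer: -14246412425/87387672 ≈ -163.03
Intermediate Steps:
q = -351772577/87387672 (q = 14245*(-1/7107) - 24851*1/12296 = -14245/7107 - 24851/12296 = -351772577/87387672 ≈ -4.0254)
q + H(1/(-200 - 81), -69) = -351772577/87387672 - 159 = -14246412425/87387672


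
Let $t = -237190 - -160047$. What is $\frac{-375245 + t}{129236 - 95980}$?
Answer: $- \frac{113097}{8314} \approx -13.603$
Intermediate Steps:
$t = -77143$ ($t = -237190 + 160047 = -77143$)
$\frac{-375245 + t}{129236 - 95980} = \frac{-375245 - 77143}{129236 - 95980} = - \frac{452388}{33256} = \left(-452388\right) \frac{1}{33256} = - \frac{113097}{8314}$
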